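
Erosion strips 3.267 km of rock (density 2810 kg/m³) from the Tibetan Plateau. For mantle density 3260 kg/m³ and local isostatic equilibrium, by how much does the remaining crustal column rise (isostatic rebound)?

2.82 km

Unloading: uplift u = e ρ_c/ρ_m = 3.267 km × 2810/3260 = 2.82 km.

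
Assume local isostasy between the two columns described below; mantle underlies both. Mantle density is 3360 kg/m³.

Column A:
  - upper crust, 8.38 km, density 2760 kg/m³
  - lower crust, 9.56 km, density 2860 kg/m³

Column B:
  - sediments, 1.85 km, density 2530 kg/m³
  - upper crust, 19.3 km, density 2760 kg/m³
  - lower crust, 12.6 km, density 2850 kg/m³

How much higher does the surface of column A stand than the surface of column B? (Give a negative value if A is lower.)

−2.9 km

For any compensation level in the mantle, the mantle terms cancel and isostasy reduces to e = (Σt_A − Σt_B) − (Σ(ρt)_A − Σ(ρt)_B) / ρ_m.
Σt_A = 17.94 km; Σt_B = 33.75 km; Σ(ρt)_A = 50470.4; Σ(ρt)_B = 93858.5 (in km·kg/m³).
e = (17.94 − 33.75) − (50470.4 − 93858.5) / 3360 = −2.9 km.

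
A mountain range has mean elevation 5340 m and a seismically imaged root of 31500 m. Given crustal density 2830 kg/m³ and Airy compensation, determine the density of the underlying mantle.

3310 kg/m³

Airy balance: ρ_c h = (ρ_m − ρ_c) r → ρ_m = ρ_c (1 + h/r).
ρ_m = 2830 × (1 + 5340 m/31500 m) = 3310 kg/m³.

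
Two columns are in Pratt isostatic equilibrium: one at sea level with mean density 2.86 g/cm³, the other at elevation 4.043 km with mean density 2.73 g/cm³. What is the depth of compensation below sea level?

ρ_ref D = ρ (D + h) → D (ρ_ref − ρ) = ρ h.
D = ρ h/(ρ_ref − ρ) = 2.73 × 4.043 km/(2.86 − 2.73) = 84.9 km.

84.9 km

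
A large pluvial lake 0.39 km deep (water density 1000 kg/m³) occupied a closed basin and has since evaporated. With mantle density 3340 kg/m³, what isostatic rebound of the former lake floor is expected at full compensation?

0.117 km

u = d ρ_w/ρ_m = 0.39 km × 1000/3340 = 0.117 km.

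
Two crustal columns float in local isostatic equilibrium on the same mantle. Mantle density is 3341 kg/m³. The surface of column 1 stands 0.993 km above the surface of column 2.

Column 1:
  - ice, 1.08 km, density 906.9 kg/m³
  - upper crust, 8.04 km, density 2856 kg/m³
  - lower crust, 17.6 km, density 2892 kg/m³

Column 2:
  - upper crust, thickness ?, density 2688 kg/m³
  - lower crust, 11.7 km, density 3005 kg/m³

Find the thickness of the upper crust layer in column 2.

Take the compensation level at the base of the deeper column (depth z_c below the surface of column 1) and equate Σ ρ_i t_i down to z_c; mantle fills any gap and the z_c terms cancel.
Column 1: 1.08×906.9 + 8.04×2856 + 17.6×2892 + (z_c − 26.72)×3341
Column 2: 0.993×0 + x×2688 + 11.7×3005 + (z_c − 0.993 − 11.7 − x)×3341
The z_c×3341 term appears on both sides and cancels. Collect the known terms of each column as K = Σ(ρt)_known − 3341 × (depth of known layers): K_1 = 74840.892 − 3341×26.72 = −14430.628; K_2 = 35158.5 − 3341×(0.993 + 11.7) = −7248.813.
Balance: K_1 = K_2 − x×(3341 − 2688), so x = (K_2 − K_1)/(3341 − 2688) = 7181.82/653 = 11 km.

11 km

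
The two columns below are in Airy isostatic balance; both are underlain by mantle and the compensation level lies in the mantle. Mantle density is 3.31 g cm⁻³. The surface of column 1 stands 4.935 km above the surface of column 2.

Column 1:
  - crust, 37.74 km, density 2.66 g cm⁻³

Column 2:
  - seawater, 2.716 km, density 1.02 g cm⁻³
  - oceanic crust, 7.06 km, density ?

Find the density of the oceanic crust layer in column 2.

3.03 g cm⁻³

Take the compensation level at the base of the deeper column (depth z_c below the surface of column 1) and equate Σ ρ_i t_i down to z_c; mantle fills any gap and the z_c terms cancel.
Column 1: 37.74×2.66 + (z_c − 37.74)×3.31
Column 2: 4.935×0 + 2.716×1.02 + 7.06×ρ + (z_c − 4.935 − 9.776)×3.31
The z_c×3.31 term appears on both sides and cancels. Collect the known terms of each column as K = Σ(ρt)_known − 3.31 × (depth of known layers): K_1 = 100.3884 − 3.31×37.74 = −24.531; K_2 = 2.77032 − 3.31×(4.935 + 9.776) = −45.92309.
Balance: K_1 = K_2 + 7.06×ρ, so ρ = (K_1 − K_2)/7.06 = 21.3921/7.06 = 3.03 g cm⁻³.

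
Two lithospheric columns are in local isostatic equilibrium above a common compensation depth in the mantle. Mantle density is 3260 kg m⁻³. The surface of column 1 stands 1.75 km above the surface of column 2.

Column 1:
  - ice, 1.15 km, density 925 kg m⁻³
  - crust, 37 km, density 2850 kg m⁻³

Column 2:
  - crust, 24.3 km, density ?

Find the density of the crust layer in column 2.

2760 kg m⁻³

Take the compensation level at the base of the deeper column (depth z_c below the surface of column 1) and equate Σ ρ_i t_i down to z_c; mantle fills any gap and the z_c terms cancel.
Column 1: 1.15×925 + 37×2850 + (z_c − 38.15)×3260
Column 2: 1.75×0 + 24.3×ρ + (z_c − 1.75 − 24.3)×3260
The z_c×3260 term appears on both sides and cancels. Collect the known terms of each column as K = Σ(ρt)_known − 3260 × (depth of known layers): K_1 = 106513.75 − 3260×38.15 = −17855.25; K_2 = 0 − 3260×(1.75 + 24.3) = −84923.
Balance: K_1 = K_2 + 24.3×ρ, so ρ = (K_1 − K_2)/24.3 = 67067.8/24.3 = 2760 kg m⁻³.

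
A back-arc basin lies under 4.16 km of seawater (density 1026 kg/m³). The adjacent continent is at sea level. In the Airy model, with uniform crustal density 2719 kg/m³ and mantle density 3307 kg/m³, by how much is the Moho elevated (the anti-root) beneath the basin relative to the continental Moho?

12 km

Balancing pressure at the compensation depth: replacing crust with seawater at the top is compensated by replacing crust with mantle at the base: d (ρ_c − ρ_w) = a (ρ_m − ρ_c).
a = d (ρ_c − ρ_w)/(ρ_m − ρ_c) = 4.16 km × 1693/588 = 12 km.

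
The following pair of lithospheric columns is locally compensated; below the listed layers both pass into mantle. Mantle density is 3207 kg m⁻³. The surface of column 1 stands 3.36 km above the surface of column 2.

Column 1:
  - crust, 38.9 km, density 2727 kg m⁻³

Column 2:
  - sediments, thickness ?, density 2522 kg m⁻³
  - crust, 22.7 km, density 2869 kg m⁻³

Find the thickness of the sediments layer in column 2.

0.327 km

Take the compensation level at the base of the deeper column (depth z_c below the surface of column 1) and equate Σ ρ_i t_i down to z_c; mantle fills any gap and the z_c terms cancel.
Column 1: 38.9×2727 + (z_c − 38.9)×3207
Column 2: 3.36×0 + x×2522 + 22.7×2869 + (z_c − 3.36 − 22.7 − x)×3207
The z_c×3207 term appears on both sides and cancels. Collect the known terms of each column as K = Σ(ρt)_known − 3207 × (depth of known layers): K_1 = 106080.3 − 3207×38.9 = −18672; K_2 = 65126.3 − 3207×(3.36 + 22.7) = −18448.12.
Balance: K_1 = K_2 − x×(3207 − 2522), so x = (K_2 − K_1)/(3207 − 2522) = 223.88/685 = 0.327 km.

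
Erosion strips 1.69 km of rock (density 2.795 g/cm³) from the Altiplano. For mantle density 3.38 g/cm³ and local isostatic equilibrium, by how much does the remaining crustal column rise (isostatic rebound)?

Unloading: uplift u = e ρ_c/ρ_m = 1.69 km × 2.795/3.38 = 1.4 km.

1.4 km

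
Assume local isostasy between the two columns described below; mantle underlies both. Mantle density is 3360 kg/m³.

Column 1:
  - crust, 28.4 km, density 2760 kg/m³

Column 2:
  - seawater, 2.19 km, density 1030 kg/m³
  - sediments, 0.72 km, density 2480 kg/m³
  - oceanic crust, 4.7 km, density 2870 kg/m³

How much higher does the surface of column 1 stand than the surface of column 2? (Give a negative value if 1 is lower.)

2.68 km

For any compensation level in the mantle, the mantle terms cancel and isostasy reduces to e = (Σt_1 − Σt_2) − (Σ(ρt)_1 − Σ(ρt)_2) / ρ_m.
Σt_1 = 28.4 km; Σt_2 = 7.61 km; Σ(ρt)_1 = 78384; Σ(ρt)_2 = 17530.3 (in km·kg/m³).
e = (28.4 − 7.61) − (78384 − 17530.3) / 3360 = 2.68 km.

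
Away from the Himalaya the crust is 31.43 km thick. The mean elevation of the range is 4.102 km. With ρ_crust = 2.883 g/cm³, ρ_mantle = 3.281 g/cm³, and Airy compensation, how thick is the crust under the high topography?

65.2 km

Root depth r = h ρ_c / (ρ_m − ρ_c) = 4.102 km × 2.883 / 0.398 = 29.71 km.
Total thickness = T + h + r = 31.43 km + 4.102 km + 29.71 km = 65.2 km.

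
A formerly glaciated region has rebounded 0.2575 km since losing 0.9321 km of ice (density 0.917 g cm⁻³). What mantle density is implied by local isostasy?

ρ_m = ρ_ice t / u = 0.917 × 0.9321 km/0.2575 km = 3.32 g cm⁻³.

3.32 g cm⁻³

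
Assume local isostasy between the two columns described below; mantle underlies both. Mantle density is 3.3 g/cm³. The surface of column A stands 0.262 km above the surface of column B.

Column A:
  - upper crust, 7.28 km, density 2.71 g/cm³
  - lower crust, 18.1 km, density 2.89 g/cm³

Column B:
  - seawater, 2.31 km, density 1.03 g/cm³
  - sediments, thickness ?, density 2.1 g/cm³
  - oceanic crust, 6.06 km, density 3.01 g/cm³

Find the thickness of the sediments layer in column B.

Take the compensation level at the base of the deeper column (depth z_c below the surface of column A) and equate Σ ρ_i t_i down to z_c; mantle fills any gap and the z_c terms cancel.
Column A: 7.28×2.71 + 18.1×2.89 + (z_c − 25.38)×3.3
Column B: 0.262×0 + 2.31×1.03 + x×2.1 + 6.06×3.01 + (z_c − 0.262 − 8.37 − x)×3.3
The z_c×3.3 term appears on both sides and cancels. Collect the known terms of each column as K = Σ(ρt)_known − 3.3 × (depth of known layers): K_A = 72.0378 − 3.3×25.38 = −11.7162; K_B = 20.6199 − 3.3×(0.262 + 8.37) = −7.8657.
Balance: K_A = K_B − x×(3.3 − 2.1), so x = (K_B − K_A)/(3.3 − 2.1) = 3.8505/1.2 = 3.21 km.

3.21 km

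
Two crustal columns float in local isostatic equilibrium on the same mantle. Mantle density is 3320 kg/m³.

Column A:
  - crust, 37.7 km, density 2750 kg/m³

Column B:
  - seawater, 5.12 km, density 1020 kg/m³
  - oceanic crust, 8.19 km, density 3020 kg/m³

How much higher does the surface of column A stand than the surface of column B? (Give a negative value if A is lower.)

For any compensation level in the mantle, the mantle terms cancel and isostasy reduces to e = (Σt_A − Σt_B) − (Σ(ρt)_A − Σ(ρt)_B) / ρ_m.
Σt_A = 37.7 km; Σt_B = 13.31 km; Σ(ρt)_A = 103675; Σ(ρt)_B = 29956.2 (in km·kg/m³).
e = (37.7 − 13.31) − (103675 − 29956.2) / 3320 = 2.19 km.

2.19 km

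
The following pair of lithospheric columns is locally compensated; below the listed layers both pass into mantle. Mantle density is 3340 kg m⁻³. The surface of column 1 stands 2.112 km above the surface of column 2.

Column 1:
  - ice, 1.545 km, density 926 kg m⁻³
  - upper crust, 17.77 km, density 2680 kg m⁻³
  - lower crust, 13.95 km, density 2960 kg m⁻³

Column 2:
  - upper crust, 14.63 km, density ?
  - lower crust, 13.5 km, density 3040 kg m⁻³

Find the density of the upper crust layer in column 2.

Take the compensation level at the base of the deeper column (depth z_c below the surface of column 1) and equate Σ ρ_i t_i down to z_c; mantle fills any gap and the z_c terms cancel.
Column 1: 1.545×926 + 17.77×2680 + 13.95×2960 + (z_c − 33.265)×3340
Column 2: 2.112×0 + 14.63×ρ + 13.5×3040 + (z_c − 2.112 − 28.13)×3340
The z_c×3340 term appears on both sides and cancels. Collect the known terms of each column as K = Σ(ρt)_known − 3340 × (depth of known layers): K_1 = 90346.27 − 3340×33.265 = −20758.83; K_2 = 41040 − 3340×(2.112 + 28.13) = −59968.28.
Balance: K_1 = K_2 + 14.63×ρ, so ρ = (K_1 − K_2)/14.63 = 39209.5/14.63 = 2680 kg m⁻³.

2680 kg m⁻³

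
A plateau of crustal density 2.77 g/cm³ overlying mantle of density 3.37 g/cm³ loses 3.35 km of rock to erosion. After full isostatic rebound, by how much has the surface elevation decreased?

Rebound u = e ρ_c/ρ_m = 3.35 km × 2.77/3.37 = 2.754 km.
Net surface drop = e − u = 3.35 km − 2.754 km = e (ρ_m − ρ_c)/ρ_m = 0.596 km.

0.596 km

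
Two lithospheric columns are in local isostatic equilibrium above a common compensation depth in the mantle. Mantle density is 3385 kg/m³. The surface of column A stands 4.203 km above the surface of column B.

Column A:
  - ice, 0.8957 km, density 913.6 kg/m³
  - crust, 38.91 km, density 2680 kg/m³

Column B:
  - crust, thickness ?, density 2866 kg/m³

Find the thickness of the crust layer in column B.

29.7 km

Take the compensation level at the base of the deeper column (depth z_c below the surface of column A) and equate Σ ρ_i t_i down to z_c; mantle fills any gap and the z_c terms cancel.
Column A: 0.8957×913.6 + 38.91×2680 + (z_c − 39.8057)×3385
Column B: 4.203×0 + x×2866 + (z_c − 4.203 − 0 − x)×3385
The z_c×3385 term appears on both sides and cancels. Collect the known terms of each column as K = Σ(ρt)_known − 3385 × (depth of known layers): K_A = 105097.112 − 3385×39.8057 = −29645.183; K_B = 0 − 3385×(4.203 + 0) = −14227.155.
Balance: K_A = K_B − x×(3385 − 2866), so x = (K_B − K_A)/(3385 − 2866) = 15418/519 = 29.7 km.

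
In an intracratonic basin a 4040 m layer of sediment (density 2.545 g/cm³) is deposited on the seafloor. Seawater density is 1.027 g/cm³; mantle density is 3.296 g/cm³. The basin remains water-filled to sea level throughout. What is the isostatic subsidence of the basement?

2700 m

Submarine loading: the sediment displaces seawater, and the subsidence is in turn flooded, so s (ρ_m − ρ_w) = t (ρ_sed − ρ_w).
s = 4040 m × (2.545 − 1.027) / (3.296 − 1.027) = 2700 m.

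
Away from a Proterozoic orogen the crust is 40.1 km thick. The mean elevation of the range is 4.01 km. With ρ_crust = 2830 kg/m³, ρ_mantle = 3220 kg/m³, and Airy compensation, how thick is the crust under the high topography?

73.2 km

Root depth r = h ρ_c / (ρ_m − ρ_c) = 4.01 km × 2830 / 390 = 29.1 km.
Total thickness = T + h + r = 40.1 km + 4.01 km + 29.1 km = 73.2 km.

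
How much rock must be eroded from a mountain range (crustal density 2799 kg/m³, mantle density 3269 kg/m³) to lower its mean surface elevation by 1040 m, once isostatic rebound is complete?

7230 m

Net drop Δ = e − u = e − e ρ_c/ρ_m = e (ρ_m − ρ_c)/ρ_m.
e = Δ ρ_m/(ρ_m − ρ_c) = 1040 m × 3269/470 = 7230 m.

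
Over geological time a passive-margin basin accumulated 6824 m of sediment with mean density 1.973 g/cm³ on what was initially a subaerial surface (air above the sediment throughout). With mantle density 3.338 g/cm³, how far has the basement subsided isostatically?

Subaerial load: s = t ρ_sed / ρ_m = 6824 m × 1.973/3.338 = 4030 m.

4030 m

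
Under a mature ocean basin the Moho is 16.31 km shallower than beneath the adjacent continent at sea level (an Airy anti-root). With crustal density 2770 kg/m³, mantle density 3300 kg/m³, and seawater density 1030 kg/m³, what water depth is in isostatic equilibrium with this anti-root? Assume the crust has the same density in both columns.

Replacing a thickness d of crust by seawater at the top must be balanced by replacing crust with mantle at the base: d (ρ_c − ρ_w) = a (ρ_m − ρ_c).
d = a (ρ_m − ρ_c)/(ρ_c − ρ_w) = 16.31 km × 530/1740 = 4.97 km.

4.97 km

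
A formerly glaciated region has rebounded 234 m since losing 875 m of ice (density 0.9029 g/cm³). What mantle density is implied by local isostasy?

3.38 g/cm³

ρ_m = ρ_ice t / u = 0.9029 × 875 m/234 m = 3.38 g/cm³.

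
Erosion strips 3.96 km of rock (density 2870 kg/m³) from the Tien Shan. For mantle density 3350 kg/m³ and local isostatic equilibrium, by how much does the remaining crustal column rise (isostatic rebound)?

Unloading: uplift u = e ρ_c/ρ_m = 3.96 km × 2870/3350 = 3.39 km.

3.39 km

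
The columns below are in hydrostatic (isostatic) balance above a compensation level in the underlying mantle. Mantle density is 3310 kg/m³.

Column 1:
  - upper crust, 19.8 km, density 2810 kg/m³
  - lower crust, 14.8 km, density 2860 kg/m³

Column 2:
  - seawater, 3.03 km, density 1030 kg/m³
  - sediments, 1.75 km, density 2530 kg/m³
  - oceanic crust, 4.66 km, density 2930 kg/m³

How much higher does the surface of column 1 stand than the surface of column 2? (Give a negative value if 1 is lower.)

1.97 km

For any compensation level in the mantle, the mantle terms cancel and isostasy reduces to e = (Σt_1 − Σt_2) − (Σ(ρt)_1 − Σ(ρt)_2) / ρ_m.
Σt_1 = 34.6 km; Σt_2 = 9.44 km; Σ(ρt)_1 = 97966; Σ(ρt)_2 = 21202.2 (in km·kg/m³).
e = (34.6 − 9.44) − (97966 − 21202.2) / 3310 = 1.97 km.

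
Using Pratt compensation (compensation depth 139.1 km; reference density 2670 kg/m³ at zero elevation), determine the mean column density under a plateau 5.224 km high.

Pratt balance: ρ_ref D = ρ (D + h).
ρ = ρ_ref D/(D + h) = 2670 × 139.1 km/(139.1 km + 5.224 km) = 2570 kg/m³.

2570 kg/m³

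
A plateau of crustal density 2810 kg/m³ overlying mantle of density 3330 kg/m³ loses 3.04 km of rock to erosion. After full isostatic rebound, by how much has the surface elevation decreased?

Rebound u = e ρ_c/ρ_m = 3.04 km × 2810/3330 = 2.565 km.
Net surface drop = e − u = 3.04 km − 2.565 km = e (ρ_m − ρ_c)/ρ_m = 0.475 km.

0.475 km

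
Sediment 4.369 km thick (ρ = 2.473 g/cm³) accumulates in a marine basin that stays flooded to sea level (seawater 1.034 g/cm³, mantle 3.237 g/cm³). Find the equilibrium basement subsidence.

Submarine loading: the sediment displaces seawater, and the subsidence is in turn flooded, so s (ρ_m − ρ_w) = t (ρ_sed − ρ_w).
s = 4.369 km × (2.473 − 1.034) / (3.237 − 1.034) = 2.85 km.

2.85 km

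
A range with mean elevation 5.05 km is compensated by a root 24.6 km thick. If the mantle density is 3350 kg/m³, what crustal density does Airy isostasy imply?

2780 kg/m³

ρ_c h = (ρ_m − ρ_c) r → ρ_c (h + r) = ρ_m r → ρ_c = ρ_m r / (h + r).
ρ_c = 3350 × 24.6 km / (5.05 km + 24.6 km) = 2780 kg/m³.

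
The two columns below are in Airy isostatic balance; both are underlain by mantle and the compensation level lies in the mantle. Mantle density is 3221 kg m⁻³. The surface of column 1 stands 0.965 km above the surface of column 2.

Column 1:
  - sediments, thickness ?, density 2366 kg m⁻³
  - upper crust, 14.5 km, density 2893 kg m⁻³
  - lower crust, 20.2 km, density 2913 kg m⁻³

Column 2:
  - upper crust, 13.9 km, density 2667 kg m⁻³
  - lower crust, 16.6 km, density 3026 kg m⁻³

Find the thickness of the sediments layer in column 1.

Take the compensation level at the base of the deeper column (depth z_c below the surface of column 1) and equate Σ ρ_i t_i down to z_c; mantle fills any gap and the z_c terms cancel.
Column 1: x×2366 + 14.5×2893 + 20.2×2913 + (z_c − 34.7 − x)×3221
Column 2: 0.965×0 + 13.9×2667 + 16.6×3026 + (z_c − 0.965 − 30.5)×3221
The z_c×3221 term appears on both sides and cancels. Collect the known terms of each column as K = Σ(ρt)_known − 3221 × (depth of known layers): K_1 = 100791.1 − 3221×34.7 = −10977.6; K_2 = 87302.9 − 3221×(0.965 + 30.5) = −14045.865.
Balance: K_1 − x×(3221 − 2366) = K_2, so x = (K_1 − K_2)/(3221 − 2366) = 3068.26/855 = 3.59 km.

3.59 km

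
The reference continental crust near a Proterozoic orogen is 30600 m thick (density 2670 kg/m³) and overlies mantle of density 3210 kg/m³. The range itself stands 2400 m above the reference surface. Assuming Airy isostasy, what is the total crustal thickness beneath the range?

44900 m

Root depth r = h ρ_c / (ρ_m − ρ_c) = 2400 m × 2670 / 540 = 11870 m.
Total thickness = T + h + r = 30600 m + 2400 m + 11870 m = 44900 m.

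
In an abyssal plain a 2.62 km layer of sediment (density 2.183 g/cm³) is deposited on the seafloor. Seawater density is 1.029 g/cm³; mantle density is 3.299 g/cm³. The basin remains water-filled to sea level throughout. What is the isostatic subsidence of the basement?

1.33 km

Submarine loading: the sediment displaces seawater, and the subsidence is in turn flooded, so s (ρ_m − ρ_w) = t (ρ_sed − ρ_w).
s = 2.62 km × (2.183 − 1.029) / (3.299 − 1.029) = 1.33 km.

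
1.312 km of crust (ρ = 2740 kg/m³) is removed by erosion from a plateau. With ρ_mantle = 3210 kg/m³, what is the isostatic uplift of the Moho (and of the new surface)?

Unloading: uplift u = e ρ_c/ρ_m = 1.312 km × 2740/3210 = 1.12 km.

1.12 km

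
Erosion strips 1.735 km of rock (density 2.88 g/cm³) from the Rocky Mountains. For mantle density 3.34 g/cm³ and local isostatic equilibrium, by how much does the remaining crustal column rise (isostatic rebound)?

Unloading: uplift u = e ρ_c/ρ_m = 1.735 km × 2.88/3.34 = 1.5 km.

1.5 km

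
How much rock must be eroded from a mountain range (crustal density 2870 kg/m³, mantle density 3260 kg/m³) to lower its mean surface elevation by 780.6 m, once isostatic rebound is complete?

Net drop Δ = e − u = e − e ρ_c/ρ_m = e (ρ_m − ρ_c)/ρ_m.
e = Δ ρ_m/(ρ_m − ρ_c) = 780.6 m × 3260/390 = 6530 m.

6530 m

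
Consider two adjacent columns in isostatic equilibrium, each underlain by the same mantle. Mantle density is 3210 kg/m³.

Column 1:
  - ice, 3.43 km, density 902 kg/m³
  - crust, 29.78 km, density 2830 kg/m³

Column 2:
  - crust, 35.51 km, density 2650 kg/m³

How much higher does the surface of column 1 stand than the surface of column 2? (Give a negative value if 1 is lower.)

For any compensation level in the mantle, the mantle terms cancel and isostasy reduces to e = (Σt_1 − Σt_2) − (Σ(ρt)_1 − Σ(ρt)_2) / ρ_m.
Σt_1 = 33.21 km; Σt_2 = 35.51 km; Σ(ρt)_1 = 87371.26; Σ(ρt)_2 = 94101.5 (in km·kg/m³).
e = (33.21 − 35.51) − (87371.26 − 94101.5) / 3210 = −0.203 km.

−0.203 km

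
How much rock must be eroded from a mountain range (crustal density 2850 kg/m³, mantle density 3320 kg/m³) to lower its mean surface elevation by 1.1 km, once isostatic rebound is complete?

Net drop Δ = e − u = e − e ρ_c/ρ_m = e (ρ_m − ρ_c)/ρ_m.
e = Δ ρ_m/(ρ_m − ρ_c) = 1.1 km × 3320/470 = 7.77 km.

7.77 km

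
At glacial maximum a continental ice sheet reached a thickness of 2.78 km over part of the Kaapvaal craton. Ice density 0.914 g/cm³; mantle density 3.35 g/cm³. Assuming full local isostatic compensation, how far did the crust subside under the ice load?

0.758 km

For local isostatic compensation: the ice load ρ_ice t is balanced by mantle displaced below, ρ_m s.
s = t ρ_ice / ρ_m = 2.78 km × 0.914/3.35 = 0.758 km.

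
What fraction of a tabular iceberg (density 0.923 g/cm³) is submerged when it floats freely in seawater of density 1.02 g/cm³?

0.905

Submerged fraction = ρ_obj/ρ_fluid = 0.923/1.02 = 0.905.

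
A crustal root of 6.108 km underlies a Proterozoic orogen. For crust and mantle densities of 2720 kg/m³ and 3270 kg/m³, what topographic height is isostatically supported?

1.24 km

Equating mass per unit area of the two columns: ρ_c h = (ρ_m − ρ_c) r.
h = r (ρ_m − ρ_c) / ρ_c = 6.108 km × (3270 − 2720) / 2720 = 1.24 km.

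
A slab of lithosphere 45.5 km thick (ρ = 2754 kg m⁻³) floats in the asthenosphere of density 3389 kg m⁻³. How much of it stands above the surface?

Floating equilibrium: submerged depth d = t ρ_obj/ρ_fluid = 45.5 km × 2754/3389 = 36.97 km.
Freeboard = t − d = 45.5 km − 36.97 km = 8.53 km.

8.53 km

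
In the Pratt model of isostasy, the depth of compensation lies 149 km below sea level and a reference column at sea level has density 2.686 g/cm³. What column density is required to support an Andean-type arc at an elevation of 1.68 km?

2.66 g/cm³

Pratt balance: ρ_ref D = ρ (D + h).
ρ = ρ_ref D/(D + h) = 2.686 × 149 km/(149 km + 1.68 km) = 2.66 g/cm³.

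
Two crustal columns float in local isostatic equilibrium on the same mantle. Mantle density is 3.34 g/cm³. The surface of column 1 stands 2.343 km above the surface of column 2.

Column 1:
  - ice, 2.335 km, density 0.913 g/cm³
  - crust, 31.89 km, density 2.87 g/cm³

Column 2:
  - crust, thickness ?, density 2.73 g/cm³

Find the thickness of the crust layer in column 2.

21 km

Take the compensation level at the base of the deeper column (depth z_c below the surface of column 1) and equate Σ ρ_i t_i down to z_c; mantle fills any gap and the z_c terms cancel.
Column 1: 2.335×0.913 + 31.89×2.87 + (z_c − 34.225)×3.34
Column 2: 2.343×0 + x×2.73 + (z_c − 2.343 − 0 − x)×3.34
The z_c×3.34 term appears on both sides and cancels. Collect the known terms of each column as K = Σ(ρt)_known − 3.34 × (depth of known layers): K_1 = 93.656155 − 3.34×34.225 = −20.655345; K_2 = 0 − 3.34×(2.343 + 0) = −7.82562.
Balance: K_1 = K_2 − x×(3.34 − 2.73), so x = (K_2 − K_1)/(3.34 − 2.73) = 12.8297/0.61 = 21 km.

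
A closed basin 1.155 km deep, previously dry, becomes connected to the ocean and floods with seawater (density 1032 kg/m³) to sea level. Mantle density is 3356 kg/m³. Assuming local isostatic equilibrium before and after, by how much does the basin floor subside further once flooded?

After flooding the water column is d + s deep. Its weight must equal the weight of mantle displaced by the extra subsidence s: (d + s) ρ_w = s ρ_m.
s = d ρ_w / (ρ_m − ρ_w) = 1.155 km × 1032/(3356 − 1032) = 0.513 km.

0.513 km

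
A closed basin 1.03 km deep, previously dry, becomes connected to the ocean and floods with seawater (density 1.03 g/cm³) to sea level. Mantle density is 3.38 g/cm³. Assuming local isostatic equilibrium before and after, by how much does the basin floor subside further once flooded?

0.451 km

After flooding the water column is d + s deep. Its weight must equal the weight of mantle displaced by the extra subsidence s: (d + s) ρ_w = s ρ_m.
s = d ρ_w / (ρ_m − ρ_w) = 1.03 km × 1.03/(3.38 − 1.03) = 0.451 km.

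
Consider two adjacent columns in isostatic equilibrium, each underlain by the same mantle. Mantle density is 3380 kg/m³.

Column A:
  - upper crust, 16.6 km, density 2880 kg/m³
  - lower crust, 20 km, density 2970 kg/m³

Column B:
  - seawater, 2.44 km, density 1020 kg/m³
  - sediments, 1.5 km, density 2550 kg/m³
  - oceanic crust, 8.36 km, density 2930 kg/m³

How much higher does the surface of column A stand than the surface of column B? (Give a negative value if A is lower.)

For any compensation level in the mantle, the mantle terms cancel and isostasy reduces to e = (Σt_A − Σt_B) − (Σ(ρt)_A − Σ(ρt)_B) / ρ_m.
Σt_A = 36.6 km; Σt_B = 12.3 km; Σ(ρt)_A = 107208; Σ(ρt)_B = 30808.6 (in km·kg/m³).
e = (36.6 − 12.3) − (107208 − 30808.6) / 3380 = 1.7 km.

1.7 km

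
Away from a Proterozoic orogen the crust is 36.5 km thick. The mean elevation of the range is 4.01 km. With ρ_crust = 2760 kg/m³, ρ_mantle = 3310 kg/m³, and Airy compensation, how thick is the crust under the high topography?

60.6 km

Root depth r = h ρ_c / (ρ_m − ρ_c) = 4.01 km × 2760 / 550 = 20.12 km.
Total thickness = T + h + r = 36.5 km + 4.01 km + 20.12 km = 60.6 km.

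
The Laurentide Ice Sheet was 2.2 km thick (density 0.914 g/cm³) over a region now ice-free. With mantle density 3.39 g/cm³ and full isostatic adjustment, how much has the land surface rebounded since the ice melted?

Removing the load lets mantle flow back in; uplift u satisfies ρ_ice t = ρ_m u.
u = t ρ_ice/ρ_m = 2.2 km × 0.914/3.39 = 0.593 km.

0.593 km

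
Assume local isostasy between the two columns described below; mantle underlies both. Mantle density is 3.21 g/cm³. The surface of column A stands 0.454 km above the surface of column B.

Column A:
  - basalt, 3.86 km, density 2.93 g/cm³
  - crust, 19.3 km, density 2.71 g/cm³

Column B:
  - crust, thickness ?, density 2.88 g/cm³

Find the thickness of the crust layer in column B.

28.1 km

Take the compensation level at the base of the deeper column (depth z_c below the surface of column A) and equate Σ ρ_i t_i down to z_c; mantle fills any gap and the z_c terms cancel.
Column A: 3.86×2.93 + 19.3×2.71 + (z_c − 23.16)×3.21
Column B: 0.454×0 + x×2.88 + (z_c − 0.454 − 0 − x)×3.21
The z_c×3.21 term appears on both sides and cancels. Collect the known terms of each column as K = Σ(ρt)_known − 3.21 × (depth of known layers): K_A = 63.6128 − 3.21×23.16 = −10.7308; K_B = 0 − 3.21×(0.454 + 0) = −1.45734.
Balance: K_A = K_B − x×(3.21 − 2.88), so x = (K_B − K_A)/(3.21 − 2.88) = 9.27346/0.33 = 28.1 km.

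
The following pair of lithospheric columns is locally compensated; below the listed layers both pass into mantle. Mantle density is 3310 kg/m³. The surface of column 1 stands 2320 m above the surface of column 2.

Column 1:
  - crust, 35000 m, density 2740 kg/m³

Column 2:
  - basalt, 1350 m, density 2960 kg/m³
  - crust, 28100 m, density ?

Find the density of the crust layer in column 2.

2890 kg/m³

Take the compensation level at the base of the deeper column (depth z_c below the surface of column 1) and equate Σ ρ_i t_i down to z_c; mantle fills any gap and the z_c terms cancel.
Column 1: 35000×2740 + (z_c − 35000)×3310
Column 2: 2320×0 + 1350×2960 + 28100×ρ + (z_c − 2320 − 29450)×3310
The z_c×3310 term appears on both sides and cancels. Collect the known terms of each column as K = Σ(ρt)_known − 3310 × (depth of known layers): K_1 = 95900000 − 3310×35000 = −19950000; K_2 = 3996000 − 3310×(2320 + 29450) = −101162700.
Balance: K_1 = K_2 + 28100×ρ, so ρ = (K_1 − K_2)/28100 = 81212700/28100 = 2890 kg/m³.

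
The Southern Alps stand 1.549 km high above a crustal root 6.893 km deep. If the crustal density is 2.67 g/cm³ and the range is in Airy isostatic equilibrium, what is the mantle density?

Airy balance: ρ_c h = (ρ_m − ρ_c) r → ρ_m = ρ_c (1 + h/r).
ρ_m = 2.67 × (1 + 1.549 km/6.893 km) = 3.27 g/cm³.

3.27 g/cm³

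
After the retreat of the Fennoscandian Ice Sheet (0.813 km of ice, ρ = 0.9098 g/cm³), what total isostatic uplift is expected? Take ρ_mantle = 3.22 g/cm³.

Removing the load lets mantle flow back in; uplift u satisfies ρ_ice t = ρ_m u.
u = t ρ_ice/ρ_m = 0.813 km × 0.9098/3.22 = 0.23 km.

0.23 km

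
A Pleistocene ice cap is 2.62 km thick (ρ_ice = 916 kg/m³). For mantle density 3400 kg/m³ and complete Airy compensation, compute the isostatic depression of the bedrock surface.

0.706 km

Isostatic balance requires: the ice load ρ_ice t is balanced by mantle displaced below, ρ_m s.
s = t ρ_ice / ρ_m = 2.62 km × 916/3400 = 0.706 km.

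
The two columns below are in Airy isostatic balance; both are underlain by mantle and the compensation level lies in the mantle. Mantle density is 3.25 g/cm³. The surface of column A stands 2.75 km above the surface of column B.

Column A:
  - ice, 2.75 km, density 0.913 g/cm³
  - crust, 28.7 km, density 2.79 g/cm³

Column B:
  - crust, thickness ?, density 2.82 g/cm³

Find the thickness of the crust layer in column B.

Take the compensation level at the base of the deeper column (depth z_c below the surface of column A) and equate Σ ρ_i t_i down to z_c; mantle fills any gap and the z_c terms cancel.
Column A: 2.75×0.913 + 28.7×2.79 + (z_c − 31.45)×3.25
Column B: 2.75×0 + x×2.82 + (z_c − 2.75 − 0 − x)×3.25
The z_c×3.25 term appears on both sides and cancels. Collect the known terms of each column as K = Σ(ρt)_known − 3.25 × (depth of known layers): K_A = 82.58375 − 3.25×31.45 = −19.62875; K_B = 0 − 3.25×(2.75 + 0) = −8.9375.
Balance: K_A = K_B − x×(3.25 − 2.82), so x = (K_B − K_A)/(3.25 − 2.82) = 10.6913/0.43 = 24.9 km.

24.9 km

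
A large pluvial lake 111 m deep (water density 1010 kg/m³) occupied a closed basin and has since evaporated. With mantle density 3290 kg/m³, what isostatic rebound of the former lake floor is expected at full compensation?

34.1 m

u = d ρ_w/ρ_m = 111 m × 1010/3290 = 34.1 m.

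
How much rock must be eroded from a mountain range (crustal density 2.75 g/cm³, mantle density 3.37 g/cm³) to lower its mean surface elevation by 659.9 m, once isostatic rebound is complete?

Net drop Δ = e − u = e − e ρ_c/ρ_m = e (ρ_m − ρ_c)/ρ_m.
e = Δ ρ_m/(ρ_m − ρ_c) = 659.9 m × 3.37/0.62 = 3590 m.

3590 m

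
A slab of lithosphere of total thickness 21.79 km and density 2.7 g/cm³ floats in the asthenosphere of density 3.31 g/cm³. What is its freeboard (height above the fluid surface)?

Floating equilibrium: submerged depth d = t ρ_obj/ρ_fluid = 21.79 km × 2.7/3.31 = 17.77 km.
Freeboard = t − d = 21.79 km − 17.77 km = 4.02 km.

4.02 km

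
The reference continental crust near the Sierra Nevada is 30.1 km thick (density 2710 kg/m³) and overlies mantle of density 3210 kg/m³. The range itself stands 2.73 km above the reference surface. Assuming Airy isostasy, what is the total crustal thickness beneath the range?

47.6 km

Root depth r = h ρ_c / (ρ_m − ρ_c) = 2.73 km × 2710 / 500 = 14.8 km.
Total thickness = T + h + r = 30.1 km + 2.73 km + 14.8 km = 47.6 km.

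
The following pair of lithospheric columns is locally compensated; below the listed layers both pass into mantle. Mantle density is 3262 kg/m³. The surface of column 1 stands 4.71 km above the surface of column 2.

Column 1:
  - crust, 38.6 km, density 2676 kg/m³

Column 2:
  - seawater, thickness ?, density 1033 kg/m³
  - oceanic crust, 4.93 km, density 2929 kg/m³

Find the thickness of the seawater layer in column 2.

2.52 km

Take the compensation level at the base of the deeper column (depth z_c below the surface of column 1) and equate Σ ρ_i t_i down to z_c; mantle fills any gap and the z_c terms cancel.
Column 1: 38.6×2676 + (z_c − 38.6)×3262
Column 2: 4.71×0 + x×1033 + 4.93×2929 + (z_c − 4.71 − 4.93 − x)×3262
The z_c×3262 term appears on both sides and cancels. Collect the known terms of each column as K = Σ(ρt)_known − 3262 × (depth of known layers): K_1 = 103293.6 − 3262×38.6 = −22619.6; K_2 = 14439.97 − 3262×(4.71 + 4.93) = −17005.71.
Balance: K_1 = K_2 − x×(3262 − 1033), so x = (K_2 − K_1)/(3262 − 1033) = 5613.89/2229 = 2.52 km.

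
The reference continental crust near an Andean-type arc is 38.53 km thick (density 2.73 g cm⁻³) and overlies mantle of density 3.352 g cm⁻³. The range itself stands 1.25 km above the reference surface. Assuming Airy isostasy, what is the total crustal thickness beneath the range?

45.3 km

Root depth r = h ρ_c / (ρ_m − ρ_c) = 1.25 km × 2.73 / 0.622 = 5.486 km.
Total thickness = T + h + r = 38.53 km + 1.25 km + 5.486 km = 45.3 km.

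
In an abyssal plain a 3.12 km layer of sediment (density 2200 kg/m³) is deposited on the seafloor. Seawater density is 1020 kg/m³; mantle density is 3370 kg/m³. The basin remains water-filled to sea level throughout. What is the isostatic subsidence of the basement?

Submarine loading: the sediment displaces seawater, and the subsidence is in turn flooded, so s (ρ_m − ρ_w) = t (ρ_sed − ρ_w).
s = 3.12 km × (2200 − 1020) / (3370 − 1020) = 1.57 km.

1.57 km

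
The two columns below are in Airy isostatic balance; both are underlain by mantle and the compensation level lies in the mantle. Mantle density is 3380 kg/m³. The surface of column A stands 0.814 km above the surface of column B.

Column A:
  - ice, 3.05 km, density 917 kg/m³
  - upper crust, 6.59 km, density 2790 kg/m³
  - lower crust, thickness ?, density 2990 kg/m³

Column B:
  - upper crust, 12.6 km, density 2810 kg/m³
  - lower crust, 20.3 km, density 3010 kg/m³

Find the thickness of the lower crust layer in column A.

15.5 km

Take the compensation level at the base of the deeper column (depth z_c below the surface of column A) and equate Σ ρ_i t_i down to z_c; mantle fills any gap and the z_c terms cancel.
Column A: 3.05×917 + 6.59×2790 + x×2990 + (z_c − 9.64 − x)×3380
Column B: 0.814×0 + 12.6×2810 + 20.3×3010 + (z_c − 0.814 − 32.9)×3380
The z_c×3380 term appears on both sides and cancels. Collect the known terms of each column as K = Σ(ρt)_known − 3380 × (depth of known layers): K_A = 21182.95 − 3380×9.64 = −11400.25; K_B = 96509 − 3380×(0.814 + 32.9) = −17444.32.
Balance: K_A − x×(3380 − 2990) = K_B, so x = (K_A − K_B)/(3380 − 2990) = 6044.07/390 = 15.5 km.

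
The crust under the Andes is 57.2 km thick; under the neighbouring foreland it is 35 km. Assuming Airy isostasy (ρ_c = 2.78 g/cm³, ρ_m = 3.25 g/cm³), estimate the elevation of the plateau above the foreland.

Excess crust Δ = 57.2 km − 35 km = 22.2 km, split between elevation h and root r with h + r = Δ.
Airy balance ρ_c h = (ρ_m − ρ_c) r gives r = h ρ_c/(ρ_m − ρ_c), so h (1 + ρ_c/(ρ_m − ρ_c)) = Δ, i.e. h = Δ (ρ_m − ρ_c)/ρ_m.
h = 22.2 km × 0.47/3.25 = 3.21 km.

3.21 km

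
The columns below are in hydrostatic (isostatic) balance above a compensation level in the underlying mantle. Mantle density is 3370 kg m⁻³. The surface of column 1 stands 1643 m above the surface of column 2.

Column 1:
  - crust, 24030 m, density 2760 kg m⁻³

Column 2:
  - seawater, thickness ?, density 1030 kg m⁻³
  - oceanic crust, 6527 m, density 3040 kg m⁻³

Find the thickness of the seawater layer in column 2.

Take the compensation level at the base of the deeper column (depth z_c below the surface of column 1) and equate Σ ρ_i t_i down to z_c; mantle fills any gap and the z_c terms cancel.
Column 1: 24030×2760 + (z_c − 24030)×3370
Column 2: 1643×0 + x×1030 + 6527×3040 + (z_c − 1643 − 6527 − x)×3370
The z_c×3370 term appears on both sides and cancels. Collect the known terms of each column as K = Σ(ρt)_known − 3370 × (depth of known layers): K_1 = 66322800 − 3370×24030 = −14658300; K_2 = 19842080 − 3370×(1643 + 6527) = −7690820.
Balance: K_1 = K_2 − x×(3370 − 1030), so x = (K_2 − K_1)/(3370 − 1030) = 6967480/2340 = 2980 m.

2980 m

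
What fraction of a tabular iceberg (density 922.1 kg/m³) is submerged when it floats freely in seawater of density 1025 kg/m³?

0.9

Submerged fraction = ρ_obj/ρ_fluid = 922.1/1025 = 0.9.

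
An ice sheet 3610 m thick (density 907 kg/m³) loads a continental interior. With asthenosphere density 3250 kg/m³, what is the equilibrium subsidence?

By Archimedes' principle applied to the lithosphere: the ice load ρ_ice t is balanced by mantle displaced below, ρ_m s.
s = t ρ_ice / ρ_m = 3610 m × 907/3250 = 1010 m.

1010 m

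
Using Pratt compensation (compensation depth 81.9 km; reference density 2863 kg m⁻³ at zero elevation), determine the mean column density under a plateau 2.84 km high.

Pratt balance: ρ_ref D = ρ (D + h).
ρ = ρ_ref D/(D + h) = 2863 × 81.9 km/(81.9 km + 2.84 km) = 2770 kg m⁻³.

2770 kg m⁻³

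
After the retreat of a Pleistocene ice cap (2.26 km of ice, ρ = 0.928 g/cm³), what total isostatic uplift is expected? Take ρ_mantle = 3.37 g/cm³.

Removing the load lets mantle flow back in; uplift u satisfies ρ_ice t = ρ_m u.
u = t ρ_ice/ρ_m = 2.26 km × 0.928/3.37 = 0.622 km.

0.622 km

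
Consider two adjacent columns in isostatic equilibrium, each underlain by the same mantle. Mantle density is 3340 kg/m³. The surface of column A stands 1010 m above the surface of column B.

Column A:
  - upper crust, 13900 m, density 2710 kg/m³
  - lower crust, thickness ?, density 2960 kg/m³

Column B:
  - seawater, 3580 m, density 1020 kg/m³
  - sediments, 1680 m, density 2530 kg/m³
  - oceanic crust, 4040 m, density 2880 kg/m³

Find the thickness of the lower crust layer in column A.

Take the compensation level at the base of the deeper column (depth z_c below the surface of column A) and equate Σ ρ_i t_i down to z_c; mantle fills any gap and the z_c terms cancel.
Column A: 13900×2710 + x×2960 + (z_c − 13900 − x)×3340
Column B: 1010×0 + 3580×1020 + 1680×2530 + 4040×2880 + (z_c − 1010 − 9300)×3340
The z_c×3340 term appears on both sides and cancels. Collect the known terms of each column as K = Σ(ρt)_known − 3340 × (depth of known layers): K_A = 37669000 − 3340×13900 = −8757000; K_B = 19537200 − 3340×(1010 + 9300) = −14898200.
Balance: K_A − x×(3340 − 2960) = K_B, so x = (K_A − K_B)/(3340 − 2960) = 6141200/380 = 16200 m.

16200 m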